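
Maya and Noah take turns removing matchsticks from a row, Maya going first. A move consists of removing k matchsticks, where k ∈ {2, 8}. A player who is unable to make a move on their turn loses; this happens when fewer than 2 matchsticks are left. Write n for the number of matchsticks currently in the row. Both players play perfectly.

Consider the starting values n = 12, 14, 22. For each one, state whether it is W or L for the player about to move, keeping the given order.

Positions with no move are L. A position that does have a move is losing for the player to move precisely when every available move leads to a winning position for the opponent. Fill in the labels:
n=0: no move → L
n=1: no move → L
n=2: →0(L), so W
n=3: →1(L), so W
n=4: →2(W) only, which is W, so L
n=5: →3(W) only, which is W, so L
n=6: →4(L), so W
n=7: →5(L), so W
n=8: →0(L), so W
n=9: →1(L), so W
n=10: →8(W), 2(W) — all W, so L
n=11: →9(W), 3(W) — all W, so L
n=12: →10(L), so W
n=13: →11(L), so W
n=14: →12(W), 6(W) — all W, so L
n=15: →13(W), 7(W) — all W, so L
n=16: →14(L), so W
n=17: →15(L), so W
n=18: →10(L), so W
n=19: →11(L), so W
n=20: →18(W), 12(W) — all W, so L
n=21: →19(W), 13(W) — all W, so L
n=22: →20(L), so W

12: W, 14: L, 22: W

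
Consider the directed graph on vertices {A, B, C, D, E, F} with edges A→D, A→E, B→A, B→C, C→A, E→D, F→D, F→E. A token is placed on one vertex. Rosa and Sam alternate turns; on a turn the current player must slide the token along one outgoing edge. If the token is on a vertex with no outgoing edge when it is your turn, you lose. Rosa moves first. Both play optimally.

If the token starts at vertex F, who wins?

Rosa wins.

Classify positions by backward induction: terminal positions (no move available) are L. From any other position, the mover wins iff some move reaches an L.
Every edge goes from a vertex to one that appears earlier in the order D, E, A, F, C, B, so processing vertices in that order labels each vertex after all of its successors.
D: no outgoing edge → L
E: can move to D, which is L ⇒ W
A: can move to D, which is L ⇒ W
F: can move to D, which is L ⇒ W
C: the only move is to A(W), a W ⇒ L
B: can move to C, which is L ⇒ W
The starting position F is W: Rosa should move to D, handing over an L position.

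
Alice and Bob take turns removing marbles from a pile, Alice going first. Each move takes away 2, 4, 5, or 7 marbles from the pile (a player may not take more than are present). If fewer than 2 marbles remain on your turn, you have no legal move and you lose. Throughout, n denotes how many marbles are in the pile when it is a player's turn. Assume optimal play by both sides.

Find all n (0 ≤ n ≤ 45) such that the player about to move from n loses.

Work bottom-up. With no move the player to move loses. Otherwise the position is W if at least one move leads to an L position for the opponent, and L if every move leads to a W.
n=0: no move → L
n=1: no move → L
n=2: reaches L-position 0 → W
n=3: reaches L-position 1 → W
n=4: reaches L-position 0 → W
n=5: reaches L-position 1 → W
n=6: reaches L-position 1 → W
n=7: reaches L-position 0 → W
n=8: reaches L-position 1 → W
n=9: only reaches 7(W), 5(W), 4(W), 2(W), all W → L
n=10: only reaches 8(W), 6(W), 5(W), 3(W), all W → L
n=11: reaches L-position 9 → W
n=12: reaches L-position 10 → W
n=13: reaches L-position 9 → W
n=14: reaches L-position 10 → W
n=15: reaches L-position 10 → W
n=16: reaches L-position 9 → W
n=17: reaches L-position 10 → W
n=18: only reaches 16(W), 14(W), 13(W), 11(W), all W → L
n=19: only reaches 17(W), 15(W), 14(W), 12(W), all W → L
n=20: reaches L-position 18 → W
n=21: reaches L-position 19 → W
n=22: reaches L-position 18 → W
n=23: reaches L-position 19 → W
n=24: reaches L-position 19 → W
n=25: reaches L-position 18 → W
n=26: reaches L-position 19 → W
n=27: only reaches 25(W), 23(W), 22(W), 20(W), all W → L
n=28: only reaches 26(W), 24(W), 23(W), 21(W), all W → L
n=29: reaches L-position 27 → W
n=30: reaches L-position 28 → W
n=31: reaches L-position 27 → W
n=32: reaches L-position 28 → W
n=33: reaches L-position 28 → W
n=34: reaches L-position 27 → W
n=35: reaches L-position 28 → W
n=36: only reaches 34(W), 32(W), 31(W), 29(W), all W → L
n=37: only reaches 35(W), 33(W), 32(W), 30(W), all W → L
n=38: reaches L-position 36 → W
n=39: reaches L-position 37 → W
n=40: reaches L-position 36 → W
n=41: reaches L-position 37 → W
n=42: reaches L-position 37 → W
n=43: reaches L-position 36 → W
n=44: reaches L-position 37 → W
n=45: only reaches 43(W), 41(W), 40(W), 38(W), all W → L
Reading off the rows marked L gives the requested list; there are 11 such values of n.

0, 1, 9, 10, 18, 19, 27, 28, 36, 37, 45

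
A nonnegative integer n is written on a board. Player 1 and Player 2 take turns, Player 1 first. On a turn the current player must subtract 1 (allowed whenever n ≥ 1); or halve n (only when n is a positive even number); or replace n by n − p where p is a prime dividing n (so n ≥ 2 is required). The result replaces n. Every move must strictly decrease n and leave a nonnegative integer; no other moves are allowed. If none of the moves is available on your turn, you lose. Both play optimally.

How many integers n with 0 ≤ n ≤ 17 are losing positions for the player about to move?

Work bottom-up. With no move the player to move loses. Otherwise the position is W if at least one move leads to an L position for the opponent, and L if every move leads to a W.
n=0: no move → L
n=1: reaches L-position 0 → W
n=2: reaches L-position 0 → W
n=3: reaches L-position 0 → W
n=4: only reaches 2(W), 3(W), all W → L
n=5: reaches L-position 0 → W
n=6: reaches L-position 4 → W
n=7: reaches L-position 0 → W
n=8: reaches L-position 4 → W
n=9: only reaches 6(W), 8(W), all W → L
n=10: reaches L-position 9 → W
n=11: reaches L-position 0 → W
n=12: reaches L-position 9 → W
n=13: reaches L-position 0 → W
n=14: only reaches 7(W), 12(W), 13(W), all W → L
n=15: reaches L-position 14 → W
n=16: reaches L-position 14 → W
n=17: reaches L-position 0 → W
L entries with 0 ≤ n ≤ 17: n = 0, 4, 9, 14; that makes 4.

4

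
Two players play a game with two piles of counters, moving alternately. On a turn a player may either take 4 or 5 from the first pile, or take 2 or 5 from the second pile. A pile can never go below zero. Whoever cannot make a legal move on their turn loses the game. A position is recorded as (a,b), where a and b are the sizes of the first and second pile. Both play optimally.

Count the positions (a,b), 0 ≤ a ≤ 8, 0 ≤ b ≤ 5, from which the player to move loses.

21

Compute win/loss labels from the base case upward. A position with no move is L. Any other position is W if it can reach an L in one move, else L.
Every move lowers a or b (never raises either), so fill the grid row by row in increasing a, and left to right within a row: each cell's successors are then already labelled.
      b=0  b=1  b=2  b=3  b=4  b=5
a=0:    L    L    W    W    L    W
a=1:    L    L    W    W    L    W
a=2:    L    L    W    W    L    W
a=3:    L    L    W    W    L    W
a=4:    W    W    L    L    W    W
a=5:    W    W    L    L    W    W
a=6:    W    W    L    L    W    W
a=7:    W    W    L    L    W    W
a=8:    W    W    W    W    W    L
Cells with no legal move (terminal, hence L): (0,0), (0,1), (1,0), (1,1), (2,0), (2,1), (3,0), (3,1).
The remaining L cells, each justified by listing all of its moves:
(0,4): only reaches (0,2)(W), which is W → L
(1,4): only reaches (1,2)(W), which is W → L
(2,4): only reaches (2,2)(W), which is W → L
(3,4): only reaches (3,2)(W), which is W → L
(4,2): only reaches (0,2)(W), (4,0)(W), all W → L
(4,3): only reaches (0,3)(W), (4,1)(W), all W → L
(5,2): only reaches (1,2)(W), (0,2)(W), (5,0)(W), all W → L
(5,3): only reaches (1,3)(W), (0,3)(W), (5,1)(W), all W → L
(6,2): only reaches (2,2)(W), (1,2)(W), (6,0)(W), all W → L
(6,3): only reaches (2,3)(W), (1,3)(W), (6,1)(W), all W → L
(7,2): only reaches (3,2)(W), (2,2)(W), (7,0)(W), all W → L
(7,3): only reaches (3,3)(W), (2,3)(W), (7,1)(W), all W → L
(8,5): only reaches (4,5)(W), (3,5)(W), (8,3)(W), (8,0)(W), all W → L
Every other cell has at least one move into one of the L cells above, so it is W.
L cells per row: a=0: 3, a=1: 3, a=2: 3, a=3: 3, a=4: 2, a=5: 2, a=6: 2, a=7: 2, a=8: 1; total 21.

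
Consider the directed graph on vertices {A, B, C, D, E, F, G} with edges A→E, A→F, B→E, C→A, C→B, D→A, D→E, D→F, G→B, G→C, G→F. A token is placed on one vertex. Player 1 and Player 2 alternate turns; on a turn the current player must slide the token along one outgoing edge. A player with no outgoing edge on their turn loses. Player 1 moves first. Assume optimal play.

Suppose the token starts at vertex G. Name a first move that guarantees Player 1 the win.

Positions with no move are L. A position that does have a move is losing for the player to move precisely when every available move leads to a winning position for the opponent. Fill in the labels:
Every edge goes from a vertex to one that appears earlier in the order F, E, A, D, B, C, G, so processing vertices in that order labels each vertex after all of its successors.
F: no outgoing edge → L
E: no outgoing edge → L
A: W (go to E, an L position)
D: W (go to E, an L position)
B: W (go to E, an L position)
C: L (options B(W), A(W) are all W)
G: W (go to C, an L position)
From G, the L positions reachable in one move are: C, F. Any move reaching one of these is winning.

Move to C.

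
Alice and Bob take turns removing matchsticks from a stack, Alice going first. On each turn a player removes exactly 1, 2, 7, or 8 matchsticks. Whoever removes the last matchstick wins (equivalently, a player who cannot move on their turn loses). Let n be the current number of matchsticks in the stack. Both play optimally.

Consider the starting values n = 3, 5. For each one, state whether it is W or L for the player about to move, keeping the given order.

Classify positions by backward induction: terminal positions (no move available) are L. From any other position, the mover wins iff some move reaches an L.
n=0: no move → L
n=1: W (go to 0, an L position)
n=2: W (go to 0, an L position)
n=3: L (options 2(W), 1(W) are all W)
n=4: W (go to 3, an L position)
n=5: W (go to 3, an L position)

3: L, 5: W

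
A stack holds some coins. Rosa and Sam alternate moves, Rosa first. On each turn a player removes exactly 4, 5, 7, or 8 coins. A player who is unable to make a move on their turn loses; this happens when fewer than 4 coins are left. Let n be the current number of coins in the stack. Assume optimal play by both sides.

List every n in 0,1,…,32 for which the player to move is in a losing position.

Classify positions by backward induction: terminal positions (no move available) are L. From any other position, the mover wins iff some move reaches an L.
n=0: no move → L
n=1: no move → L
n=2: no move → L
n=3: no move → L
n=4: →0(L), so W
n=5: →1(L), so W
n=6: →2(L), so W
n=7: →3(L), so W
n=8: →3(L), so W
n=9: →2(L), so W
n=10: →3(L), so W
n=11: →3(L), so W
n=12: →8(W), 7(W), 5(W), 4(W) — all W, so L
n=13: →9(W), 8(W), 6(W), 5(W) — all W, so L
n=14: →10(W), 9(W), 7(W), 6(W) — all W, so L
n=15: →11(W), 10(W), 8(W), 7(W) — all W, so L
n=16: →12(L), so W
n=17: →13(L), so W
n=18: →14(L), so W
n=19: →15(L), so W
n=20: →15(L), so W
n=21: →14(L), so W
n=22: →15(L), so W
n=23: →15(L), so W
n=24: →20(W), 19(W), 17(W), 16(W) — all W, so L
n=25: →21(W), 20(W), 18(W), 17(W) — all W, so L
n=26: →22(W), 21(W), 19(W), 18(W) — all W, so L
n=27: →23(W), 22(W), 20(W), 19(W) — all W, so L
n=28: →24(L), so W
n=29: →25(L), so W
n=30: →26(L), so W
n=31: →27(L), so W
n=32: →27(L), so W
The losing starting values of n are exactly the entries labelled L in this table (12 of them).

0, 1, 2, 3, 12, 13, 14, 15, 24, 25, 26, 27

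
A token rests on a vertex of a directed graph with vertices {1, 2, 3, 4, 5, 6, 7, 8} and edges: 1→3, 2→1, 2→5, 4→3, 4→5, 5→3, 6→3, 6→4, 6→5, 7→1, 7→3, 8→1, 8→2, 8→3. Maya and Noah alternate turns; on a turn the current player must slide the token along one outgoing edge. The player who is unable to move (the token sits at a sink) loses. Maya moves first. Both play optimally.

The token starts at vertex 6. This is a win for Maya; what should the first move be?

Label each position W (a win for the player to move) or L (a loss). A position with no legal move is L; any other position is W exactly when some move reaches an L, and L when every move reaches a W.
Every edge goes from a vertex to one that appears earlier in the order 3, 5, 4, 1, 6, 2, 8, 7, so processing vertices in that order labels each vertex after all of its successors.
3: no outgoing edge → L
5: W (go to 3, an L position)
4: W (go to 3, an L position)
1: W (go to 3, an L position)
6: W (go to 3, an L position)
2: L (options 1(W), 5(W) are all W)
8: W (go to 2, an L position)
7: W (go to 3, an L position)
From 6, the L positions reachable in one move are: 3.

Move to 3.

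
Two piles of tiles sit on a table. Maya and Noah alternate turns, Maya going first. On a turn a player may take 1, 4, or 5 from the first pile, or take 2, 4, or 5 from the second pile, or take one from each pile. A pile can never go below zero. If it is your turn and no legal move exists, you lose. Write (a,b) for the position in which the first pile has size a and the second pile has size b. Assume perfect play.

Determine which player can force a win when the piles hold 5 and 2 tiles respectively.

Build the W/L table. Terminal = L. A non-terminal position is W if it has a move to some L; otherwise it is L.
No move ever increases a pile, so every position that can arise here has a ≤ 5 and b ≤ 2; it is enough to label the cells with 0 ≤ a ≤ 5 and 0 ≤ b ≤ 2.
Every move lowers a or b (never raises either), so fill the grid row by row in increasing a, and left to right within a row: each cell's successors are then already labelled.
      b=0  b=1  b=2
a=0:    L    L    W
a=1:    W    W    W
a=2:    L    L    W
a=3:    W    W    W
a=4:    W    W    L
a=5:    W    W    W
Cells with no legal move (terminal, hence L): (0,0), (0,1).
The remaining L cells, each justified by listing all of its moves:
(2,0): only reaches (1,0)(W), which is W → L
(2,1): only reaches (1,1)(W), (1,0)(W), all W → L
(4,2): only reaches (3,2)(W), (0,2)(W), (4,0)(W), (3,1)(W), all W → L
Every other cell has at least one move into one of the L cells above, so it is W.
The starting position (5,2) is W: Maya should move to (4,2), handing over an L position.

Maya wins.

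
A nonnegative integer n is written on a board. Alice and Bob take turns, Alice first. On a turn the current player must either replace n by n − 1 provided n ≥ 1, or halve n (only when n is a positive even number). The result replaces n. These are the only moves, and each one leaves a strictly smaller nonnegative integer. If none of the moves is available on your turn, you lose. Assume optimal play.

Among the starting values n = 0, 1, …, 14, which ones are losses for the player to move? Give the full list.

0, 2, 5, 7, 9, 11, 13

Label each position W (a win for the player to move) or L (a loss). A position with no legal move is L; any other position is W exactly when some move reaches an L, and L when every move reaches a W.
n=0: no move → L
n=1: W (go to 0, an L position)
n=2: L (sole option 1(W) is W)
n=3: W (go to 2, an L position)
n=4: W (go to 2, an L position)
n=5: L (sole option 4(W) is W)
n=6: W (go to 5, an L position)
n=7: L (sole option 6(W) is W)
n=8: W (go to 7, an L position)
n=9: L (sole option 8(W) is W)
n=10: W (go to 5, an L position)
n=11: L (sole option 10(W) is W)
n=12: W (go to 11, an L position)
n=13: L (sole option 12(W) is W)
n=14: W (go to 7, an L position)
The losing starting values of n are exactly the entries labelled L in this table (7 of them).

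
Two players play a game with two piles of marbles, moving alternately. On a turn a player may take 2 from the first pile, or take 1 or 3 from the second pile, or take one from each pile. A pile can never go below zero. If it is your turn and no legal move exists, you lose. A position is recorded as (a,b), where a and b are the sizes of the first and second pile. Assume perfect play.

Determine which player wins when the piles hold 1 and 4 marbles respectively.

The second player wins.

Build the W/L table. Terminal = L. A non-terminal position is W if it has a move to some L; otherwise it is L.
No move ever increases a pile, so every position that can arise here has a ≤ 1 and b ≤ 4; it is enough to label the cells with 0 ≤ a ≤ 1 and 0 ≤ b ≤ 4.
Every move lowers a or b (never raises either), so fill the grid row by row in increasing a, and left to right within a row: each cell's successors are then already labelled.
      b=0  b=1  b=2  b=3  b=4
a=0:    L    W    L    W    L
a=1:    L    W    L    W    L
Cells with no legal move (terminal, hence L): (0,0), (1,0).
The remaining L cells, each justified by listing all of its moves:
(0,2): only reaches (0,1)(W), which is W → L
(0,4): only reaches (0,3)(W), (0,1)(W), all W → L
(1,2): only reaches (1,1)(W), (0,1)(W), all W → L
(1,4): only reaches (1,3)(W), (1,1)(W), (0,3)(W), all W → L
Every other cell has at least one move into one of the L cells above, so it is W.
The starting position (1,4) is L: whatever the player to move does, the opponent receives a W position.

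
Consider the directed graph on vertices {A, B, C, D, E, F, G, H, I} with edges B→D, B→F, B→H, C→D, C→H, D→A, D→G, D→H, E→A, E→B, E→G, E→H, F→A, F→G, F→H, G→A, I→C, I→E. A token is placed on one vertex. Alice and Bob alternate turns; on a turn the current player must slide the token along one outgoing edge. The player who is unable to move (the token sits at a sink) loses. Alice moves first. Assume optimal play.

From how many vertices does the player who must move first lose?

3

Positions with no move are L. A position that does have a move is losing for the player to move precisely when every available move leads to a winning position for the opponent. Fill in the labels:
Every edge goes from a vertex to one that appears earlier in the order H, A, G, F, D, C, B, E, I, so processing vertices in that order labels each vertex after all of its successors.
H: no outgoing edge → L
A: no outgoing edge → L
G: reaches L-position A → W
F: reaches L-position A → W
D: reaches L-position A → W
C: reaches L-position H → W
B: reaches L-position H → W
E: reaches L-position A → W
I: only reaches E(W), C(W), all W → L
The L vertices are A, H, I; that is 3 in all.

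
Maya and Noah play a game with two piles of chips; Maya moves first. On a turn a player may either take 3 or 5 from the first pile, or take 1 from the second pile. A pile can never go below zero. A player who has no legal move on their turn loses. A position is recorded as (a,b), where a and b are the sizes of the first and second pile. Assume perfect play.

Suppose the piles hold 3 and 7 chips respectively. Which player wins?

Positions with no move are L. A position that does have a move is losing for the player to move precisely when every available move leads to a winning position for the opponent. Fill in the labels:
No move ever increases a pile, so every position that can arise here has a ≤ 3 and b ≤ 7; it is enough to label the cells with 0 ≤ a ≤ 3 and 0 ≤ b ≤ 7.
Every move lowers a or b (never raises either), so fill the grid row by row in increasing a, and left to right within a row: each cell's successors are then already labelled.
      b=0  b=1  b=2  b=3  b=4  b=5  b=6  b=7
a=0:    L    W    L    W    L    W    L    W
a=1:    L    W    L    W    L    W    L    W
a=2:    L    W    L    W    L    W    L    W
a=3:    W    L    W    L    W    L    W    L
Cells with no legal move (terminal, hence L): (0,0), (1,0), (2,0).
The remaining L cells, each justified by listing all of its moves:
(0,2): the only move is to (0,1)(W), a W ⇒ L
(0,4): the only move is to (0,3)(W), a W ⇒ L
(0,6): the only move is to (0,5)(W), a W ⇒ L
(1,2): the only move is to (1,1)(W), a W ⇒ L
(1,4): the only move is to (1,3)(W), a W ⇒ L
(1,6): the only move is to (1,5)(W), a W ⇒ L
(2,2): the only move is to (2,1)(W), a W ⇒ L
(2,4): the only move is to (2,3)(W), a W ⇒ L
(2,6): the only move is to (2,5)(W), a W ⇒ L
(3,1): moves to (0,1)(W), (3,0)(W); every one is W ⇒ L
(3,3): moves to (0,3)(W), (3,2)(W); every one is W ⇒ L
(3,5): moves to (0,5)(W), (3,4)(W); every one is W ⇒ L
(3,7): moves to (0,7)(W), (3,6)(W); every one is W ⇒ L
Every other cell has at least one move into one of the L cells above, so it is W.
The starting position (3,7) is L: whatever Maya does, the opponent receives a W position.

Noah wins.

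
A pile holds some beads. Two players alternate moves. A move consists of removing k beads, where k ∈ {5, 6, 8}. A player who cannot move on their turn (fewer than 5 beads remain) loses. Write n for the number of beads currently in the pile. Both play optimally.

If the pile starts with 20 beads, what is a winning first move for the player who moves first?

Classify positions by backward induction: terminal positions (no move available) are L. From any other position, the mover wins iff some move reaches an L.
n=0: no move → L
n=1: no move → L
n=2: no move → L
n=3: no move → L
n=4: no move → L
n=5: →0(L), so W
n=6: →1(L), so W
n=7: →2(L), so W
n=8: →3(L), so W
n=9: →4(L), so W
n=10: →4(L), so W
n=11: →3(L), so W
n=12: →4(L), so W
n=13: →8(W), 7(W), 5(W) — all W, so L
n=14: →9(W), 8(W), 6(W) — all W, so L
n=15: →10(W), 9(W), 7(W) — all W, so L
n=16: →11(W), 10(W), 8(W) — all W, so L
n=17: →12(W), 11(W), 9(W) — all W, so L
n=18: →13(L), so W
n=19: →14(L), so W
n=20: →15(L), so W
From 20, the L positions reachable in one move are: 15, 14. Any move reaching one of these is winning.

Remove 5, leaving 15.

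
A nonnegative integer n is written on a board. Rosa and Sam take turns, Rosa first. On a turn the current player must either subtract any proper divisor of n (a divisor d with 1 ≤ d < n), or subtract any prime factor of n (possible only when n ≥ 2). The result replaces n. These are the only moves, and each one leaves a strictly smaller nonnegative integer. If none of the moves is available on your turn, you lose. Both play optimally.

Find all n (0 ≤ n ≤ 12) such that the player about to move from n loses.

0, 1, 4, 9

Work bottom-up. With no move the player to move loses. Otherwise the position is W if at least one move leads to an L position for the opponent, and L if every move leads to a W.
n=0: no move → L
n=1: no move → L
n=2: reaches L-position 0 → W
n=3: reaches L-position 0 → W
n=4: only reaches 2(W), 3(W), all W → L
n=5: reaches L-position 0 → W
n=6: reaches L-position 4 → W
n=7: reaches L-position 0 → W
n=8: reaches L-position 4 → W
n=9: only reaches 6(W), 8(W), all W → L
n=10: reaches L-position 9 → W
n=11: reaches L-position 0 → W
n=12: reaches L-position 9 → W
The losing starting values of n are exactly the entries labelled L in this table (4 of them).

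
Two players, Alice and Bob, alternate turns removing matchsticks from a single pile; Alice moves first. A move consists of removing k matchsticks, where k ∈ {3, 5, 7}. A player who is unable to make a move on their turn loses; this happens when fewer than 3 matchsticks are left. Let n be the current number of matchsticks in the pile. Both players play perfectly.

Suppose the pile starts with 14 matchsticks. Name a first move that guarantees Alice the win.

Remove 3, leaving 11.

Positions with no move are L. A position that does have a move is losing for the player to move precisely when every available move leads to a winning position for the opponent. Fill in the labels:
n=0: no move → L
n=1: no move → L
n=2: no move → L
n=3: can move to 0, which is L ⇒ W
n=4: can move to 1, which is L ⇒ W
n=5: can move to 2, which is L ⇒ W
n=6: can move to 1, which is L ⇒ W
n=7: can move to 2, which is L ⇒ W
n=8: can move to 1, which is L ⇒ W
n=9: can move to 2, which is L ⇒ W
n=10: moves to 7(W), 5(W), 3(W); every one is W ⇒ L
n=11: moves to 8(W), 6(W), 4(W); every one is W ⇒ L
n=12: moves to 9(W), 7(W), 5(W); every one is W ⇒ L
n=13: can move to 10, which is L ⇒ W
n=14: can move to 11, which is L ⇒ W
From 14, the L positions reachable in one move are: 11.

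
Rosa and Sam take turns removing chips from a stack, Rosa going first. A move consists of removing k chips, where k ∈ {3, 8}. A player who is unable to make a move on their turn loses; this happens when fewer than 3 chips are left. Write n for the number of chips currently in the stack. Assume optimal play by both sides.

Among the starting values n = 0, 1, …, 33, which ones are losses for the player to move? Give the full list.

0, 1, 2, 6, 7, 11, 12, 13, 17, 18, 22, 23, 24, 28, 29, 33

Label each position W (a win for the player to move) or L (a loss). A position with no legal move is L; any other position is W exactly when some move reaches an L, and L when every move reaches a W.
n=0: no move → L
n=1: no move → L
n=2: no move → L
n=3: can move to 0, which is L ⇒ W
n=4: can move to 1, which is L ⇒ W
n=5: can move to 2, which is L ⇒ W
n=6: the only move is to 3(W), a W ⇒ L
n=7: the only move is to 4(W), a W ⇒ L
n=8: can move to 0, which is L ⇒ W
n=9: can move to 6, which is L ⇒ W
n=10: can move to 7, which is L ⇒ W
n=11: moves to 8(W), 3(W); every one is W ⇒ L
n=12: moves to 9(W), 4(W); every one is W ⇒ L
n=13: moves to 10(W), 5(W); every one is W ⇒ L
n=14: can move to 11, which is L ⇒ W
n=15: can move to 12, which is L ⇒ W
n=16: can move to 13, which is L ⇒ W
n=17: moves to 14(W), 9(W); every one is W ⇒ L
n=18: moves to 15(W), 10(W); every one is W ⇒ L
n=19: can move to 11, which is L ⇒ W
n=20: can move to 17, which is L ⇒ W
n=21: can move to 18, which is L ⇒ W
n=22: moves to 19(W), 14(W); every one is W ⇒ L
n=23: moves to 20(W), 15(W); every one is W ⇒ L
n=24: moves to 21(W), 16(W); every one is W ⇒ L
n=25: can move to 22, which is L ⇒ W
n=26: can move to 23, which is L ⇒ W
n=27: can move to 24, which is L ⇒ W
n=28: moves to 25(W), 20(W); every one is W ⇒ L
n=29: moves to 26(W), 21(W); every one is W ⇒ L
n=30: can move to 22, which is L ⇒ W
n=31: can move to 28, which is L ⇒ W
n=32: can move to 29, which is L ⇒ W
n=33: moves to 30(W), 25(W); every one is W ⇒ L
The losing starting values of n are exactly the entries labelled L in this table (16 of them).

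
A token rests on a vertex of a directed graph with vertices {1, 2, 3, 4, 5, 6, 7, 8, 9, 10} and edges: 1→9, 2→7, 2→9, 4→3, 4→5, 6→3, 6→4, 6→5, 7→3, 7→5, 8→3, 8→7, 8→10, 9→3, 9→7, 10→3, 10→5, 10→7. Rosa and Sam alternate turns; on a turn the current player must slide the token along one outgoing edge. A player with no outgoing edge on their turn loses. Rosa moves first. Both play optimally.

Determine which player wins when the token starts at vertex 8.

Rosa wins.

Compute win/loss labels from the base case upward. A position with no move is L. Any other position is W if it can reach an L in one move, else L.
Every edge goes from a vertex to one that appears earlier in the order 5, 3, 7, 4, 6, 9, 10, 8, 1, 2, so processing vertices in that order labels each vertex after all of its successors.
5: no outgoing edge → L
3: no outgoing edge → L
7: reaches L-position 3 → W
4: reaches L-position 3 → W
6: reaches L-position 3 → W
9: reaches L-position 3 → W
10: reaches L-position 3 → W
8: reaches L-position 3 → W
1: only reaches 9(W), which is W → L
2: only reaches 9(W), 7(W), all W → L
From 8 Rosa can move to 3, reaching an L position.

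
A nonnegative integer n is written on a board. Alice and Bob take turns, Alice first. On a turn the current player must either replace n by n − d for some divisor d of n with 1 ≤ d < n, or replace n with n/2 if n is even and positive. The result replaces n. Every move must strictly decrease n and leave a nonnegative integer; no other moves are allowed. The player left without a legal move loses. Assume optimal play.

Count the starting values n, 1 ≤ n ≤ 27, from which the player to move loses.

Label each position W (a win for the player to move) or L (a loss). A position with no legal move is L; any other position is W exactly when some move reaches an L, and L when every move reaches a W.
n=0: no move → L
n=1: no move → L
n=2: →1(L), so W
n=3: →2(W) only, which is W, so L
n=4: →3(L), so W
n=5: →4(W) only, which is W, so L
n=6: →3(L), so W
n=7: →6(W) only, which is W, so L
n=8: →7(L), so W
n=9: →6(W), 8(W) — all W, so L
n=10: →5(L), so W
n=11: →10(W) only, which is W, so L
n=12: →9(L), so W
n=13: →12(W) only, which is W, so L
n=14: →7(L), so W
n=15: →10(W), 12(W), 14(W) — all W, so L
n=16: →15(L), so W
n=17: →16(W) only, which is W, so L
n=18: →9(L), so W
n=19: →18(W) only, which is W, so L
n=20: →15(L), so W
n=21: →14(W), 18(W), 20(W) — all W, so L
n=22: →11(L), so W
n=23: →22(W) only, which is W, so L
n=24: →21(L), so W
n=25: →20(W), 24(W) — all W, so L
n=26: →13(L), so W
n=27: →18(W), 24(W), 26(W) — all W, so L
L entries with 1 ≤ n ≤ 27 (n=0 is outside the asked range and is not counted): n = 1, 3, 5, 7, 9, 11, 13, 15, 17, 19, 21, 23, 25, 27; that makes 14.

14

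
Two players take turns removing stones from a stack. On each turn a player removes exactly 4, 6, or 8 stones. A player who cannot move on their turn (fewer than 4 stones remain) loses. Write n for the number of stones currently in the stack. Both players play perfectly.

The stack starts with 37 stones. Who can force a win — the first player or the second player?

Classify positions by backward induction: terminal positions (no move available) are L. From any other position, the mover wins iff some move reaches an L.
n=0: no move → L
n=1: no move → L
n=2: no move → L
n=3: no move → L
n=4: W (go to 0, an L position)
n=5: W (go to 1, an L position)
n=6: W (go to 2, an L position)
n=7: W (go to 3, an L position)
n=8: W (go to 2, an L position)
n=9: W (go to 3, an L position)
n=10: W (go to 2, an L position)
n=11: W (go to 3, an L position)
n=12: L (options 8(W), 6(W), 4(W) are all W)
n=13: L (options 9(W), 7(W), 5(W) are all W)
n=14: L (options 10(W), 8(W), 6(W) are all W)
n=15: L (options 11(W), 9(W), 7(W) are all W)
n=16: W (go to 12, an L position)
n=17: W (go to 13, an L position)
n=18: W (go to 14, an L position)
n=19: W (go to 15, an L position)
n=20: W (go to 14, an L position)
n=21: W (go to 15, an L position)
n=22: W (go to 14, an L position)
n=23: W (go to 15, an L position)
n=24: L (options 20(W), 18(W), 16(W) are all W)
n=25: L (options 21(W), 19(W), 17(W) are all W)
n=26: L (options 22(W), 20(W), 18(W) are all W)
n=27: L (options 23(W), 21(W), 19(W) are all W)
n=28: W (go to 24, an L position)
n=29: W (go to 25, an L position)
n=30: W (go to 26, an L position)
n=31: W (go to 27, an L position)
n=32: W (go to 26, an L position)
n=33: W (go to 27, an L position)
n=34: W (go to 26, an L position)
n=35: W (go to 27, an L position)
n=36: L (options 32(W), 30(W), 28(W) are all W)
n=37: L (options 33(W), 31(W), 29(W) are all W)
Every move from 37 reaches a W position, so the mover loses.

The second player wins.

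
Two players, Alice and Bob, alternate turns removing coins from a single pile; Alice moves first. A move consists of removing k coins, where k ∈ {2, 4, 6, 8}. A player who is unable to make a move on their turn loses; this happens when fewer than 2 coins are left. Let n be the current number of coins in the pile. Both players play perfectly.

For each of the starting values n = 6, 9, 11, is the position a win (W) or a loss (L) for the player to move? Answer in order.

6: W, 9: W, 11: L

Classify positions by backward induction: terminal positions (no move available) are L. From any other position, the mover wins iff some move reaches an L.
n=0: no move → L
n=1: no move → L
n=2: →0(L), so W
n=3: →1(L), so W
n=4: →0(L), so W
n=5: →1(L), so W
n=6: →0(L), so W
n=7: →1(L), so W
n=8: →0(L), so W
n=9: →1(L), so W
n=10: →8(W), 6(W), 4(W), 2(W) — all W, so L
n=11: →9(W), 7(W), 5(W), 3(W) — all W, so L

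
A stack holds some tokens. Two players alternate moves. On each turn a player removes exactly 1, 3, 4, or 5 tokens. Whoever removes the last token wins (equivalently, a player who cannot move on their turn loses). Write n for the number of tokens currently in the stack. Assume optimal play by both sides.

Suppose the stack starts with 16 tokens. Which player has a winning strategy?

Label each position W (a win for the player to move) or L (a loss). A position with no legal move is L; any other position is W exactly when some move reaches an L, and L when every move reaches a W.
n=0: no move → L
n=1: W (go to 0, an L position)
n=2: L (sole option 1(W) is W)
n=3: W (go to 2, an L position)
n=4: W (go to 0, an L position)
n=5: W (go to 2, an L position)
n=6: W (go to 2, an L position)
n=7: W (go to 2, an L position)
n=8: L (options 7(W), 5(W), 4(W), 3(W) are all W)
n=9: W (go to 8, an L position)
n=10: L (options 9(W), 7(W), 6(W), 5(W) are all W)
n=11: W (go to 10, an L position)
n=12: W (go to 8, an L position)
n=13: W (go to 10, an L position)
n=14: W (go to 10, an L position)
n=15: W (go to 10, an L position)
n=16: L (options 15(W), 13(W), 12(W), 11(W) are all W)
Every move from 16 reaches a W position, so the mover loses.

The second player wins.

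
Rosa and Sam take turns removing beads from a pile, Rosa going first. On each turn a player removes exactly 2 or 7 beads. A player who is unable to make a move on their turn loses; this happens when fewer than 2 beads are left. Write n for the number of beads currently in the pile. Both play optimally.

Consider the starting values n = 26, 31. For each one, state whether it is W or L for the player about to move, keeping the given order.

Classify positions by backward induction: terminal positions (no move available) are L. From any other position, the mover wins iff some move reaches an L.
n=0: no move → L
n=1: no move → L
n=2: can move to 0, which is L ⇒ W
n=3: can move to 1, which is L ⇒ W
n=4: the only move is to 2(W), a W ⇒ L
n=5: the only move is to 3(W), a W ⇒ L
n=6: can move to 4, which is L ⇒ W
n=7: can move to 5, which is L ⇒ W
n=8: can move to 1, which is L ⇒ W
n=9: moves to 7(W), 2(W); every one is W ⇒ L
n=10: moves to 8(W), 3(W); every one is W ⇒ L
n=11: can move to 9, which is L ⇒ W
n=12: can move to 10, which is L ⇒ W
n=13: moves to 11(W), 6(W); every one is W ⇒ L
n=14: moves to 12(W), 7(W); every one is W ⇒ L
n=15: can move to 13, which is L ⇒ W
n=16: can move to 14, which is L ⇒ W
n=17: can move to 10, which is L ⇒ W
n=18: moves to 16(W), 11(W); every one is W ⇒ L
n=19: moves to 17(W), 12(W); every one is W ⇒ L
n=20: can move to 18, which is L ⇒ W
n=21: can move to 19, which is L ⇒ W
n=22: moves to 20(W), 15(W); every one is W ⇒ L
n=23: moves to 21(W), 16(W); every one is W ⇒ L
n=24: can move to 22, which is L ⇒ W
n=25: can move to 23, which is L ⇒ W
n=26: can move to 19, which is L ⇒ W
n=27: moves to 25(W), 20(W); every one is W ⇒ L
n=28: moves to 26(W), 21(W); every one is W ⇒ L
n=29: can move to 27, which is L ⇒ W
n=30: can move to 28, which is L ⇒ W
n=31: moves to 29(W), 24(W); every one is W ⇒ L

26: W, 31: L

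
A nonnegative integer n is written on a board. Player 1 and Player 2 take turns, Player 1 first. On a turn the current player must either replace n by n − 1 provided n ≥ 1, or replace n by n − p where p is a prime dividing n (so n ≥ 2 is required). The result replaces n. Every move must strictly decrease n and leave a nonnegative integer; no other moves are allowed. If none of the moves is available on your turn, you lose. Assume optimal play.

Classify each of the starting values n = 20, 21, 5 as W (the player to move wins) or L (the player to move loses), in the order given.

20: L, 21: W, 5: W

Build the W/L table. Terminal = L. A non-terminal position is W if it has a move to some L; otherwise it is L.
n=0: no move → L
n=1: W (go to 0, an L position)
n=2: W (go to 0, an L position)
n=3: W (go to 0, an L position)
n=4: L (options 2(W), 3(W) are all W)
n=5: W (go to 0, an L position)
n=6: W (go to 4, an L position)
n=7: W (go to 0, an L position)
n=8: L (options 6(W), 7(W) are all W)
n=9: W (go to 8, an L position)
n=10: W (go to 8, an L position)
n=11: W (go to 0, an L position)
n=12: L (options 9(W), 10(W), 11(W) are all W)
n=13: W (go to 0, an L position)
n=14: W (go to 12, an L position)
n=15: W (go to 12, an L position)
n=16: L (options 14(W), 15(W) are all W)
n=17: W (go to 0, an L position)
n=18: W (go to 16, an L position)
n=19: W (go to 0, an L position)
n=20: L (options 15(W), 18(W), 19(W) are all W)
n=21: W (go to 20, an L position)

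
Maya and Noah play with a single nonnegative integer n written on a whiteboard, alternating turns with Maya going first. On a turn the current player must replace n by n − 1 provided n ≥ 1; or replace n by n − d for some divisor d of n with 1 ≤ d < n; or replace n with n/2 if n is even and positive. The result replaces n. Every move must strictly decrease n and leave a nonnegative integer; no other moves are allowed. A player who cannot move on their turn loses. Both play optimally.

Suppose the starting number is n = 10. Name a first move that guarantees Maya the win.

Classify positions by backward induction: terminal positions (no move available) are L. From any other position, the mover wins iff some move reaches an L.
n=0: no move → L
n=1: W (go to 0, an L position)
n=2: L (sole option 1(W) is W)
n=3: W (go to 2, an L position)
n=4: W (go to 2, an L position)
n=5: L (sole option 4(W) is W)
n=6: W (go to 5, an L position)
n=7: L (sole option 6(W) is W)
n=8: W (go to 7, an L position)
n=9: L (options 6(W), 8(W) are all W)
n=10: W (go to 5, an L position)
From 10, the L positions reachable in one move are: 5, 9. Any move reaching one of these is winning.

Move to 5.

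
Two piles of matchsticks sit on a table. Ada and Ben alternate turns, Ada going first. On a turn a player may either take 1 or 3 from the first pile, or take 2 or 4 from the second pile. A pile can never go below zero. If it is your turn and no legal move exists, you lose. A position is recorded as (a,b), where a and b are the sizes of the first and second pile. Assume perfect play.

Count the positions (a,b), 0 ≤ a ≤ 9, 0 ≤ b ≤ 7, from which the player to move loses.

30

Compute win/loss labels from the base case upward. A position with no move is L. Any other position is W if it can reach an L in one move, else L.
Every move lowers a or b (never raises either), so fill the grid row by row in increasing a, and left to right within a row: each cell's successors are then already labelled.
      b=0  b=1  b=2  b=3  b=4  b=5  b=6  b=7
a=0:    L    L    W    W    W    W    L    L
a=1:    W    W    L    L    W    W    W    W
a=2:    L    L    W    W    W    W    L    L
a=3:    W    W    L    L    W    W    W    W
a=4:    L    L    W    W    W    W    L    L
a=5:    W    W    L    L    W    W    W    W
a=6:    L    L    W    W    W    W    L    L
a=7:    W    W    L    L    W    W    W    W
a=8:    L    L    W    W    W    W    L    L
a=9:    W    W    L    L    W    W    W    W
Cells with no legal move (terminal, hence L): (0,0), (0,1).
The remaining L cells, each justified by listing all of its moves:
(0,6): L (options (0,4)(W), (0,2)(W) are all W)
(0,7): L (options (0,5)(W), (0,3)(W) are all W)
(1,2): L (options (0,2)(W), (1,0)(W) are all W)
(1,3): L (options (0,3)(W), (1,1)(W) are all W)
(2,0): L (sole option (1,0)(W) is W)
(2,1): L (sole option (1,1)(W) is W)
(2,6): L (options (1,6)(W), (2,4)(W), (2,2)(W) are all W)
(2,7): L (options (1,7)(W), (2,5)(W), (2,3)(W) are all W)
(3,2): L (options (2,2)(W), (0,2)(W), (3,0)(W) are all W)
(3,3): L (options (2,3)(W), (0,3)(W), (3,1)(W) are all W)
(4,0): L (options (3,0)(W), (1,0)(W) are all W)
(4,1): L (options (3,1)(W), (1,1)(W) are all W)
(4,6): L (options (3,6)(W), (1,6)(W), (4,4)(W), (4,2)(W) are all W)
(4,7): L (options (3,7)(W), (1,7)(W), (4,5)(W), (4,3)(W) are all W)
(5,2): L (options (4,2)(W), (2,2)(W), (5,0)(W) are all W)
(5,3): L (options (4,3)(W), (2,3)(W), (5,1)(W) are all W)
(6,0): L (options (5,0)(W), (3,0)(W) are all W)
(6,1): L (options (5,1)(W), (3,1)(W) are all W)
(6,6): L (options (5,6)(W), (3,6)(W), (6,4)(W), (6,2)(W) are all W)
(6,7): L (options (5,7)(W), (3,7)(W), (6,5)(W), (6,3)(W) are all W)
(7,2): L (options (6,2)(W), (4,2)(W), (7,0)(W) are all W)
(7,3): L (options (6,3)(W), (4,3)(W), (7,1)(W) are all W)
(8,0): L (options (7,0)(W), (5,0)(W) are all W)
(8,1): L (options (7,1)(W), (5,1)(W) are all W)
(8,6): L (options (7,6)(W), (5,6)(W), (8,4)(W), (8,2)(W) are all W)
(8,7): L (options (7,7)(W), (5,7)(W), (8,5)(W), (8,3)(W) are all W)
(9,2): L (options (8,2)(W), (6,2)(W), (9,0)(W) are all W)
(9,3): L (options (8,3)(W), (6,3)(W), (9,1)(W) are all W)
Every other cell has at least one move into one of the L cells above, so it is W.
L cells per row: a=0: 4, a=1: 2, a=2: 4, a=3: 2, a=4: 4, a=5: 2, a=6: 4, a=7: 2, a=8: 4, a=9: 2; total 30.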